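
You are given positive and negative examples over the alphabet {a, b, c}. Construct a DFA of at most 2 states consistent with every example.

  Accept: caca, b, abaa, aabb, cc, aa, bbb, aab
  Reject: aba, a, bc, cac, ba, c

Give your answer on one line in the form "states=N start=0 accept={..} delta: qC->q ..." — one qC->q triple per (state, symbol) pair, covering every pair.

states=2 start=0 accept={0} delta: 0a->1 0b->0 0c->1 1a->0 1b->0 1c->0

Fold the examples into a partial DFA from state 0: repeatedly fix the first undefined (state, symbol) met by the shortest-then-alphabetical prefix, trying targets in increasing order and rejecting any under which an Accept and a Reject string meet in one state with the same remainder; add a state when all current targets are rejected. Accepting states are where Accept strings end.
a: 0a undefined. 0a->0: no, aa/a meet in 0. Open state 1: 0a->1.
b: 0b undefined. 0b->0: ok.
c: 0c undefined. 0c->0: no, b/bc meet in 0. 0c->1: ok.
aa: 1a undefined. 1a->0: ok.
ab: 1b undefined. 1b->0: ok.
cc: 1c undefined. 1c->0: ok.
All examples now run through 2 states with every (state, symbol) defined. Accept strings end in {0}, Reject strings end in {1}; accept={0}.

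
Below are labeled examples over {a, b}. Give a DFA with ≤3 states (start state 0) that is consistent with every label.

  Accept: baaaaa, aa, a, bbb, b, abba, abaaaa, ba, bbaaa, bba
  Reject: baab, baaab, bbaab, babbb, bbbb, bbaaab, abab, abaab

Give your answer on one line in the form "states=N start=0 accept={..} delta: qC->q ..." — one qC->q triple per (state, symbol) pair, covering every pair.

State merging on the prefix tree: take the shortest (then alphabetical) example prefix whose next move is undefined and point that move at state 0, else 1, else 2, ...; a target is out if some Accept/Reject pair would then sit in one state with the same input left (inseparable). If every existing state is out, open a new one.
a: 0a undefined. 0a->0: ok.
b: 0b undefined. 0b->0: no, baaaaa/baab meet in 0. Open state 1: 0b->1.
ba: 1a undefined. 1a->0: no, bbb/babbb meet in 1 with "bb" left. 1a->1: ok.
bb: 1b undefined. 1b->0: no, baaaaa/bbaab meet in 1. 1b->1: no, baaaaa/baab meet in 1. Open state 2: 1b->2.
bba: 2a undefined. 2a->0: no, baaaaa/bbaab meet in 1. 2a->1: ok.
bbb: 2b undefined. 2b->0: no, baaaaa/babbb meet in 1. 2b->1: ok.
All examples now run through 3 states with every (state, symbol) defined. Accept strings end in {0,1}, Reject strings end in {2}; accept={0,1}.

states=3 start=0 accept={0,1} delta: 0a->0 0b->1 1a->1 1b->2 2a->1 2b->1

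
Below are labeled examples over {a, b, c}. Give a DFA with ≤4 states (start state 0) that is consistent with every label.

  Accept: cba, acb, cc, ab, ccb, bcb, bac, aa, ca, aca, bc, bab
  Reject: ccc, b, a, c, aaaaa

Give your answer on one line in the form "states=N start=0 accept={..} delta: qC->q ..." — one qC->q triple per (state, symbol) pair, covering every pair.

states=4 start=0 accept={0,2,3} delta: 0a->1 0b->1 0c->1 1a->2 1b->2 1c->3 2a->3 2b->0 2c->0 3a->0 3b->0 3c->1

State merging on the prefix tree: take the shortest (then alphabetical) example prefix whose next move is undefined and point that move at state 0, else 1, else 2, ...; a target is out if some Accept/Reject pair would then sit in one state with the same input left (inseparable). If every existing state is out, open a new one.
a: 0a undefined. 0a->0: no, ab/b meet in 0 with "b" left. Open state 1: 0a->1.
b: 0b undefined. 0b->0: no, bc/c meet in 0 with "c" left. 0b->1: ok.
c: 0c undefined. 0c->0: no, cc/ccc meet in 0. 0c->1: ok.
aa: 1a undefined. 1a->0: no, bac/b meet in 1. 1a->1: no, aa/b meet in 1. Open state 2: 1a->2.
ab: 1b undefined. 1b->0: no, cba/b meet in 1. 1b->1: no, ab/b meet in 1. 1b->2: ok.
ac: 1c undefined. 1c->0: no, acb/ccc meet in 1. 1c->1: no, cc/ccc meet in 1. 1c->2: no, bac/ccc meet in 2 with "c" left. Open state 3: 1c->3.
aaa: 2a undefined. 2a->0: no, ab/aaaaa meet in 2. 2a->1: no, cba/b meet in 1. 2a->2: no, cba/aaaaa meet in 2. 2a->3: ok.
aca: 3a undefined. 3a->0: ok.
acb: 3b undefined. 3b->0: ok.
bab: 2b undefined. 2b->0: ok.
bac: 2c undefined. 2c->0: ok.
ccc: 3c undefined. 3c->0: no, acb/ccc meet in 0. 3c->1: ok.
All examples now run through 4 states with every (state, symbol) defined. Accept strings end in {0,2,3}, Reject strings end in {1}; accept={0,2,3}.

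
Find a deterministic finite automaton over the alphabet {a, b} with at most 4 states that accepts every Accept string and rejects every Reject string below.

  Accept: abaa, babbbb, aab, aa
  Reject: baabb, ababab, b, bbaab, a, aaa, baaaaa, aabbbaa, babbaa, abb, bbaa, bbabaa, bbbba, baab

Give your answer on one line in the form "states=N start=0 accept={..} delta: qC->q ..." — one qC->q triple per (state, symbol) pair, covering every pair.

states=4 start=0 accept={3} delta: 0a->1 0b->2 1a->3 1b->0 2a->0 2b->3 3a->0 3b->3

Fold the examples into a partial DFA from state 0: repeatedly fix the first undefined (state, symbol) met by the shortest-then-alphabetical prefix, trying targets in increasing order and rejecting any under which an Accept and a Reject string meet in one state with the same remainder; add a state when all current targets are rejected. Accepting states are where Accept strings end.
a: 0a undefined. 0a->0: no, aab/b meet in 0 with "b" left. Open state 1: 0a->1.
b: 0b undefined. 0b->0: no, abaa/bbabaa meet in 1 with "baa" left. 0b->1: no, abaa/bbaa meet in 1 with "baa" left. Open state 2: 0b->2.
aa: 1a undefined. 1a->0: no, aab/b meet in 2. 1a->1: no, aa/a meet in 1. 1a->2: no, aa/b meet in 2. Open state 3: 1a->3.
ab: 1b undefined. 1b->0: ok.
ba: 2a undefined. 2a->0: ok.
bb: 2b undefined. 2b->0: no, abaa/babbaa meet in 3. 2b->1: no, babbbb/baabb meet in 2. 2b->2: no, babbbb/baabb meet in 2. 2b->3: ok.
aaa: 3a undefined. 3a->0: ok.
aab: 3b undefined. 3b->0: no, babbbb/baabb meet in 2. 3b->1: no, babbbb/ababab meet in 0. 3b->2: no, aab/baabb meet in 2. 3b->3: ok.
All examples now run through 4 states with every (state, symbol) defined. Accept strings end in {3}, Reject strings end in {0,1,2}; accept={3}.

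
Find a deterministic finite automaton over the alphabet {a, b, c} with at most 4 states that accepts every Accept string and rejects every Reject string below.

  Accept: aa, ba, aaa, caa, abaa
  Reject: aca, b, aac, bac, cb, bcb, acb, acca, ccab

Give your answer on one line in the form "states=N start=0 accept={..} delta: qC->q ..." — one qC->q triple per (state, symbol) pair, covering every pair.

Grow the machine one transition at a time. Run the examples from 0; the earliest place one falls off (shortest prefix, ties alphabetical) gets sent to the lowest-numbered state that keeps every Accept/Reject pair distinguishable — a pair clashes when both reach the same state with identical unread suffix — and to a fresh state only if none does.
a: 0a undefined. 0a->0: ok.
b: 0b undefined. 0b->0: no, aa/b meet in 0. Open state 1: 0b->1.
c: 0c undefined. 0c->0: no, aa/aca meet in 0. 0c->1: no, ba/aca meet in 1 with "a" left. Open state 2: 0c->2.
ba: 1a undefined. 1a->0: ok.
bc: 1c undefined. 1c->0: ok.
ca: 2a undefined. 2a->0: no, aa/aca meet in 0. 2a->1: ok.
cb: 2b undefined. 2b->0: no, aa/cb meet in 0. 2b->1: ok.
cc: 2c undefined. 2c->0: no, aa/acca meet in 0. 2c->1: no, aa/acca meet in 0. 2c->2: ok.
ccab: 1b undefined. 1b->0: no, aa/ccab meet in 0. 1b->1: ok.
All examples now run through 3 states with every (state, symbol) defined. Accept strings end in {0}, Reject strings end in {1,2}; accept={0}.

states=3 start=0 accept={0} delta: 0a->0 0b->1 0c->2 1a->0 1b->1 1c->0 2a->1 2b->1 2c->2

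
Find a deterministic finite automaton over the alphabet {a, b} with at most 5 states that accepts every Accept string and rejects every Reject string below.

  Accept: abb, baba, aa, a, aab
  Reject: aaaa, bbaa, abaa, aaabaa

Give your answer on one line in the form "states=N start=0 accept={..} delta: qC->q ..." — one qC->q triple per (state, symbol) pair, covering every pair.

Fold the examples into a partial DFA from state 0: repeatedly fix the first undefined (state, symbol) met by the shortest-then-alphabetical prefix, trying targets in increasing order and rejecting any under which an Accept and a Reject string meet in one state with the same remainder; add a state when all current targets are rejected. Accepting states are where Accept strings end.
a: 0a undefined. 0a->0: no, aa/aaaa meet in 0. Open state 1: 0a->1.
b: 0b undefined. 0b->0: no, aa/bbaa meet in 1 with "a" left. 0b->1: ok.
aa: 1a undefined. 1a->0: no, baba/aaaa meet in 0. 1a->1: no, aa/aaaa meet in 1. Open state 2: 1a->2.
ab: 1b undefined. 1b->0: no, aa/bbaa meet in 2. 1b->1: ok.
aaa: 2a undefined. 2a->0: no, abb/aaaa meet in 1. 2a->1: no, abb/bbaa meet in 1. 2a->2: no, aa/aaaa meet in 2. Open state 3: 2a->3.
aab: 2b undefined. 2b->0: ok.
aaaa: 3a undefined. 3a->0: no, aab/aaaa meet in 0. 3a->1: no, abb/aaaa meet in 1. 3a->2: no, aa/aaaa meet in 2. 3a->3: ok.
aaab: 3b undefined. 3b->0: no, aa/aaabaa meet in 2. 3b->1: ok.
All examples now run through 4 states with every (state, symbol) defined. Accept strings end in {0,1,2}, Reject strings end in {3}; accept={0,1,2}.

states=4 start=0 accept={0,1,2} delta: 0a->1 0b->1 1a->2 1b->1 2a->3 2b->0 3a->3 3b->1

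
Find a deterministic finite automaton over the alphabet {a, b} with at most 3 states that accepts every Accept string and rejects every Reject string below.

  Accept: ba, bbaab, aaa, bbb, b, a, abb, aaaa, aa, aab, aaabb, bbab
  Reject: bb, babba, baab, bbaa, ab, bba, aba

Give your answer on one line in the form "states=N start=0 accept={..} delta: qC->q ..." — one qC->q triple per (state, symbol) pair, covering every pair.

states=3 start=0 accept={0,1} delta: 0a->1 0b->1 1a->0 1b->2 2a->2 2b->0

Fold the examples into a partial DFA from state 0: repeatedly fix the first undefined (state, symbol) met by the shortest-then-alphabetical prefix, trying targets in increasing order and rejecting any under which an Accept and a Reject string meet in one state with the same remainder; add a state when all current targets are rejected. Accepting states are where Accept strings end.
a: 0a undefined. 0a->0: no, ba/aba meet in 0 with "ba" left. Open state 1: 0a->1.
b: 0b undefined. 0b->0: no, ba/bba meet in 1. 0b->1: ok.
aa: 1a undefined. 1a->0: ok.
ab: 1b undefined. 1b->0: no, ba/bb meet in 0. 1b->1: no, ba/babba meet in 0. Open state 2: 1b->2.
aba: 2a undefined. 2a->0: no, ba/babba meet in 0. 2a->1: no, ba/bbaa meet in 0. 2a->2: ok.
abb: 2b undefined. 2b->0: ok.
All examples now run through 3 states with every (state, symbol) defined. Accept strings end in {0,1}, Reject strings end in {2}; accept={0,1}.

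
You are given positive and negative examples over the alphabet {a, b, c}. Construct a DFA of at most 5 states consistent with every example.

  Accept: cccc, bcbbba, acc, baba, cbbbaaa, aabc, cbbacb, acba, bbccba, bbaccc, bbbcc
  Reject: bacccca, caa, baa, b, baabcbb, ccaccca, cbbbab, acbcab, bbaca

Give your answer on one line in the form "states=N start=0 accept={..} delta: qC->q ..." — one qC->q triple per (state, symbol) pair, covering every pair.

State merging on the prefix tree: take the shortest (then alphabetical) example prefix whose next move is undefined and point that move at state 0, else 1, else 2, ...; a target is out if some Accept/Reject pair would then sit in one state with the same input left (inseparable). If every existing state is out, open a new one.
a: 0a undefined. 0a->0: ok.
b: 0b undefined. 0b->0: no, baba/baa meet in 0. Open state 1: 0b->1.
c: 0c undefined. 0c->0: no, cccc/caa meet in 0. 0c->1: ok.
ba: 1a undefined. 1a->0: no, baba/caa meet in 0. 1a->1: ok.
bb: 1b undefined. 1b->0: no, baba/acbcab meet in 0. 1b->1: no, baba/caa meet in 1. Open state 2: 1b->2.
bc: 1c undefined. 1c->0: ok.
bba: 2a undefined. 2a->0: no, bbaccc/bacccca meet in 1. 2a->1: no, cccc/bbaca meet in 0. 2a->2: ok.
bbb: 2b undefined. 2b->0: no, baba/cbbbab meet in 2. 2b->1: no, bcbbba/bacccca meet in 1. 2b->2: no, bcbbba/cbbbab meet in 2. Open state 3: 2b->3.
bbc: 2c undefined. 2c->0: no, cccc/bbaca meet in 0. 2c->1: no, baba/acbcab meet in 2. 2c->2: no, baba/bbaca meet in 2. 2c->3: no, bcbbba/bbaca meet in 3 with "a" left. Open state 4: 2c->4.
bbbc: 3c undefined. 3c->0: no, bbbcc/bacccca meet in 1. 3c->1: ok.
bbcc: 4c undefined. 4c->0: no, bbccba/bacccca meet in 1. 4c->1: ok.
cbba: 3a undefined. 3a->0: ok.
cbbb: 3b undefined. 3b->0: ok.
acbca: 4a undefined. 4a->0: no, cccc/bbaca meet in 0. 4a->1: no, baba/acbcab meet in 2. 4a->2: no, baba/bbaca meet in 2. 4a->3: no, cccc/acbcab meet in 0. 4a->4: ok.
acbcab: 4b undefined. 4b->0: no, cccc/acbcab meet in 0. 4b->1: no, baba/baabcbb meet in 2. 4b->2: no, baba/acbcab meet in 2. 4b->3: no, cccc/baabcbb meet in 0. 4b->4: ok.
All examples now run through 5 states with every (state, symbol) defined. Accept strings end in {0,2}, Reject strings end in {1,4}; accept={0,2}.

states=5 start=0 accept={0,2} delta: 0a->0 0b->1 0c->1 1a->1 1b->2 1c->0 2a->2 2b->3 2c->4 3a->0 3b->0 3c->1 4a->4 4b->4 4c->1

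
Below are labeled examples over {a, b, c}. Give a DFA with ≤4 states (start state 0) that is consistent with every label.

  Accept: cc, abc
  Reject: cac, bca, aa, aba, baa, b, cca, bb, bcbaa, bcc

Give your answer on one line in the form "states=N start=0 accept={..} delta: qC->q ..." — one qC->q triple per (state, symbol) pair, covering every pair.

states=3 start=0 accept={2} delta: 0a->0 0b->1 0c->1 1a->0 1b->0 1c->2 2a->0 2b->0 2c->0

State merging on the prefix tree: take the shortest (then alphabetical) example prefix whose next move is undefined and point that move at state 0, else 1, else 2, ...; a target is out if some Accept/Reject pair would then sit in one state with the same input left (inseparable). If every existing state is out, open a new one.
a: 0a undefined. 0a->0: ok.
b: 0b undefined. 0b->0: no, cc/bcc meet in 0 with "cc" left. Open state 1: 0b->1.
c: 0c undefined. 0c->0: no, cc/cac meet in 0. 0c->1: ok.
ba: 1a undefined. 1a->0: ok.
bb: 1b undefined. 1b->0: ok.
bc: 1c undefined. 1c->0: no, cc/bca meet in 0. 1c->1: no, cc/cac meet in 1. Open state 2: 1c->2.
bca: 2a undefined. 2a->0: ok.
bcb: 2b undefined. 2b->0: ok.
bcc: 2c undefined. 2c->0: ok.
All examples now run through 3 states with every (state, symbol) defined. Accept strings end in {2}, Reject strings end in {0,1}; accept={2}.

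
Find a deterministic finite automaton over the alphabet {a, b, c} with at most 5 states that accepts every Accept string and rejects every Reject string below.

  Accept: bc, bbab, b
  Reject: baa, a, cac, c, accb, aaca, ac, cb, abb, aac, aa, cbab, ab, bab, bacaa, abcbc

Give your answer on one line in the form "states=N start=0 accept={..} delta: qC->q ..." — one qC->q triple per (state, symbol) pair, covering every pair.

states=4 start=0 accept={2} delta: 0a->1 0b->2 0c->1 1a->0 1b->3 1c->0 2a->1 2b->1 2c->2 3a->1 3b->0 3c->1

Fold the examples into a partial DFA from state 0: repeatedly fix the first undefined (state, symbol) met by the shortest-then-alphabetical prefix, trying targets in increasing order and rejecting any under which an Accept and a Reject string meet in one state with the same remainder; add a state when all current targets are rejected. Accepting states are where Accept strings end.
a: 0a undefined. 0a->0: no, b/ab meet in 0 with "b" left. Open state 1: 0a->1.
b: 0b undefined. 0b->0: no, bc/c meet in 0 with "c" left. 0b->1: no, bc/ac meet in 1 with "c" left. Open state 2: 0b->2.
c: 0c undefined. 0c->0: no, b/cb meet in 2. 0c->1: ok.
aa: 1a undefined. 1a->0: ok.
ab: 1b undefined. 1b->0: no, b/abb meet in 2. 1b->1: no, b/cbab meet in 2. 1b->2: no, b/cb meet in 2. Open state 3: 1b->3.
ac: 1c undefined. 1c->0: ok.
ba: 2a undefined. 2a->0: no, b/bab meet in 2. 2a->1: ok.
bb: 2b undefined. 2b->0: no, bbab/accb meet in 3. 2b->1: ok.
bc: 2c undefined. 2c->0: no, bc/baa meet in 0. 2c->1: no, bc/a meet in 1. 2c->2: ok.
abb: 3b undefined. 3b->0: ok.
abc: 3c undefined. 3c->0: no, bc/abcbc meet in 2. 3c->1: ok.
cba: 3a undefined. 3a->0: no, bc/cbab meet in 2. 3a->1: ok.
All examples now run through 4 states with every (state, symbol) defined. Accept strings end in {2}, Reject strings end in {0,1,3}; accept={2}.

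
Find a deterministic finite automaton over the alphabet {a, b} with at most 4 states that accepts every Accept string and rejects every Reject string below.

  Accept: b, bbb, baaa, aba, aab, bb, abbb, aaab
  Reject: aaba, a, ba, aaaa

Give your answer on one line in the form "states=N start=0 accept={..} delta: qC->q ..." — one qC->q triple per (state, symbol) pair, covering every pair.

State merging on the prefix tree: take the shortest (then alphabetical) example prefix whose next move is undefined and point that move at state 0, else 1, else 2, ...; a target is out if some Accept/Reject pair would then sit in one state with the same input left (inseparable). If every existing state is out, open a new one.
a: 0a undefined. 0a->0: no, aba/aaba meet in 0 with "ba" left. Open state 1: 0a->1.
b: 0b undefined. 0b->0: ok.
aa: 1a undefined. 1a->0: no, b/aaaa meet in 0. 1a->1: no, baaa/a meet in 1. Open state 2: 1a->2.
ab: 1b undefined. 1b->0: no, aba/a meet in 1. 1b->1: no, abbb/a meet in 1. 1b->2: ok.
aaa: 2a undefined. 2a->0: ok.
aab: 2b undefined. 2b->0: ok.
All examples now run through 3 states with every (state, symbol) defined. Accept strings end in {0}, Reject strings end in {1}; accept={0}.

states=3 start=0 accept={0} delta: 0a->1 0b->0 1a->2 1b->2 2a->0 2b->0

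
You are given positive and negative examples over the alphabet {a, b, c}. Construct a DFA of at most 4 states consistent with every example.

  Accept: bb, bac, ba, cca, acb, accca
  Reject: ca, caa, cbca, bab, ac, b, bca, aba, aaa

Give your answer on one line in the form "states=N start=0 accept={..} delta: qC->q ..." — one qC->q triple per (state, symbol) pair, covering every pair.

Fold the examples into a partial DFA from state 0: repeatedly fix the first undefined (state, symbol) met by the shortest-then-alphabetical prefix, trying targets in increasing order and rejecting any under which an Accept and a Reject string meet in one state with the same remainder; add a state when all current targets are rejected. Accepting states are where Accept strings end.
a: 0a undefined. 0a->0: no, ba/aba meet in 0 with "ba" left. Open state 1: 0a->1.
b: 0b undefined. 0b->0: no, bb/b meet in 0. 0b->1: ok.
c: 0c undefined. 0c->0: no, ba/caa meet in 1 with "a" left. 0c->1: no, ba/ca meet in 1 with "a" left. Open state 2: 0c->2.
aa: 1a undefined. 1a->0: ok.
ab: 1b undefined. 1b->0: ok.
ac: 1c undefined. 1c->0: no, bb/ac meet in 0. 1c->1: no, bb/bca meet in 0. 1c->2: no, bac/ac meet in 2. Open state 3: 1c->3.
ca: 2a undefined. 2a->0: no, bb/ca meet in 0. 2a->1: no, bb/caa meet in 0. 2a->2: no, bac/ca meet in 2. 2a->3: ok.
cb: 2b undefined. 2b->0: ok.
cc: 2c undefined. 2c->0: no, cca/bab meet in 1. 2c->1: ok.
acb: 3b undefined. 3b->0: ok.
acc: 3c undefined. 3c->0: no, accca/ca meet in 3. 3c->1: no, accca/caa meet in 3 with "a" left. 3c->2: ok.
bca: 3a undefined. 3a->0: no, bb/caa meet in 0. 3a->1: ok.
All examples now run through 4 states with every (state, symbol) defined. Accept strings end in {0,2}, Reject strings end in {1,3}; accept={0,2}.

states=4 start=0 accept={0,2} delta: 0a->1 0b->1 0c->2 1a->0 1b->0 1c->3 2a->3 2b->0 2c->1 3a->1 3b->0 3c->2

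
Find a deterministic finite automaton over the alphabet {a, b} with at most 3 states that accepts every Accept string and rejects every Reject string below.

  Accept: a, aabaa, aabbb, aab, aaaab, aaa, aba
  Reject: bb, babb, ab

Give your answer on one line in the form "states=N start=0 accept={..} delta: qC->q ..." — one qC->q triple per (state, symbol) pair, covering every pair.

State merging on the prefix tree: take the shortest (then alphabetical) example prefix whose next move is undefined and point that move at state 0, else 1, else 2, ...; a target is out if some Accept/Reject pair would then sit in one state with the same input left (inseparable). If every existing state is out, open a new one.
a: 0a undefined. 0a->0: no, aab/ab meet in 0 with "b" left. Open state 1: 0a->1.
b: 0b undefined. 0b->0: ok.
aa: 1a undefined. 1a->0: no, aabaa/bb meet in 0. 1a->1: no, aab/ab meet in 1 with "b" left. Open state 2: 1a->2.
ab: 1b undefined. 1b->0: ok.
aaa: 2a undefined. 2a->0: no, aaaab/bb meet in 0. 2a->1: ok.
aab: 2b undefined. 2b->0: no, aabbb/bb meet in 0. 2b->1: no, aabbb/bb meet in 0. 2b->2: ok.
All examples now run through 3 states with every (state, symbol) defined. Accept strings end in {1,2}, Reject strings end in {0}; accept={1,2}.

states=3 start=0 accept={1,2} delta: 0a->1 0b->0 1a->2 1b->0 2a->1 2b->2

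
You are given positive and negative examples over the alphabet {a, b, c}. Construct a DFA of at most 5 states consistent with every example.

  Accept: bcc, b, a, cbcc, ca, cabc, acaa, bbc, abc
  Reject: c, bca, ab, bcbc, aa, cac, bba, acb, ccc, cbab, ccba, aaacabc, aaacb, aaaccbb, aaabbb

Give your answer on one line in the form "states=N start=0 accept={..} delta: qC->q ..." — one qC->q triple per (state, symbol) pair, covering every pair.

Fold the examples into a partial DFA from state 0: repeatedly fix the first undefined (state, symbol) met by the shortest-then-alphabetical prefix, trying targets in increasing order and rejecting any under which an Accept and a Reject string meet in one state with the same remainder; add a state when all current targets are rejected. Accepting states are where Accept strings end.
a: 0a undefined. 0a->0: no, b/ab meet in 0 with "b" left. Open state 1: 0a->1.
b: 0b undefined. 0b->0: no, a/bba meet in 1. 0b->1: ok.
c: 0c undefined. 0c->0: ok.
aa: 1a undefined. 1a->0: no, b/cbab meet in 1. 1a->1: no, b/aa meet in 1. Open state 2: 1a->2.
ab: 1b undefined. 1b->0: no, b/bba meet in 1. 1b->1: no, b/ab meet in 1. 1b->2: ok.
ac: 1c undefined. 1c->0: no, bcc/c meet in 0. 1c->1: no, bcc/cac meet in 1. 1c->2: ok.
aaa: 2a undefined. 2a->0: no, bcc/aaacabc meet in 2 with "c" left. 2a->1: no, bcc/aaacabc meet in 2 with "c" left. 2a->2: no, acaa/bca meet in 2. Open state 3: 2a->3.
abc: 2c undefined. 2c->0: no, bcc/c meet in 0. 2c->1: ok.
acb: 2b undefined. 2b->0: ok.
aaab: 3b undefined. 3b->0: ok.
aaac: 3c undefined. 3c->0: no, bcc/aaacabc meet in 1. 3c->1: no, bcc/aaaccbb meet in 1. 3c->2: ok.
acaa: 3a undefined. 3a->0: no, acaa/c meet in 0. 3a->1: ok.
All examples now run through 4 states with every (state, symbol) defined. Accept strings end in {1}, Reject strings end in {0,2,3}; accept={1}.

states=4 start=0 accept={1} delta: 0a->1 0b->1 0c->0 1a->2 1b->2 1c->2 2a->3 2b->0 2c->1 3a->1 3b->0 3c->2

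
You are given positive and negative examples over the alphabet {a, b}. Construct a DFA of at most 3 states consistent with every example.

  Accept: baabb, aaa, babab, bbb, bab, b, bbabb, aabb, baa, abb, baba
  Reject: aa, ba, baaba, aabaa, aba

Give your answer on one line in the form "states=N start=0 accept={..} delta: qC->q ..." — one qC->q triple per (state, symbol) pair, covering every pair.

State merging on the prefix tree: take the shortest (then alphabetical) example prefix whose next move is undefined and point that move at state 0, else 1, else 2, ...; a target is out if some Accept/Reject pair would then sit in one state with the same input left (inseparable). If every existing state is out, open a new one.
a: 0a undefined. 0a->0: no, aaa/aa meet in 0. Open state 1: 0a->1.
b: 0b undefined. 0b->0: no, baa/aa meet in 1 with "a" left. 0b->1: ok.
aa: 1a undefined. 1a->0: no, aaa/aabaa meet in 1. 1a->1: no, aaa/aa meet in 1. Open state 2: 1a->2.
ab: 1b undefined. 1b->0: no, bbb/aba meet in 1. 1b->1: ok.
aaa: 2a undefined. 2a->0: ok.
aab: 2b undefined. 2b->0: ok.
All examples now run through 3 states with every (state, symbol) defined. Accept strings end in {0,1}, Reject strings end in {2}; accept={0,1}.

states=3 start=0 accept={0,1} delta: 0a->1 0b->1 1a->2 1b->1 2a->0 2b->0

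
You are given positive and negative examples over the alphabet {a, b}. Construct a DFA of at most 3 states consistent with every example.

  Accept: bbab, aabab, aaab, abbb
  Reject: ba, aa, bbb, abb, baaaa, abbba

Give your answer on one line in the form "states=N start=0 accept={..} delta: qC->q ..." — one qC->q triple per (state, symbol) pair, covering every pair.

states=3 start=0 accept={2} delta: 0a->1 0b->0 1a->0 1b->2 2a->0 2b->1

State merging on the prefix tree: take the shortest (then alphabetical) example prefix whose next move is undefined and point that move at state 0, else 1, else 2, ...; a target is out if some Accept/Reject pair would then sit in one state with the same input left (inseparable). If every existing state is out, open a new one.
a: 0a undefined. 0a->0: no, abbb/bbb meet in 0 with "bbb" left. Open state 1: 0a->1.
b: 0b undefined. 0b->0: ok.
aa: 1a undefined. 1a->0: ok.
ab: 1b undefined. 1b->0: no, bbab/aa meet in 0. 1b->1: no, bbab/ba meet in 1. Open state 2: 1b->2.
abb: 2b undefined. 2b->0: no, abbb/aa meet in 0. 2b->1: ok.
abbba: 2a undefined. 2a->0: ok.
All examples now run through 3 states with every (state, symbol) defined. Accept strings end in {2}, Reject strings end in {0,1}; accept={2}.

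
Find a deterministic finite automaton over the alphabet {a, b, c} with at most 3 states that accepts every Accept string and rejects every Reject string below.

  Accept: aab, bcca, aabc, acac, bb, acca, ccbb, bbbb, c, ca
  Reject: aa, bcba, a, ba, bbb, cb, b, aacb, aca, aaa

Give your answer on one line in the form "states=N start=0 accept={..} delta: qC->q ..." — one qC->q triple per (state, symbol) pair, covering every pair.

states=3 start=0 accept={0,2} delta: 0a->1 0b->1 0c->2 1a->1 1b->0 1c->0 2a->0 2b->1 2c->0

State merging on the prefix tree: take the shortest (then alphabetical) example prefix whose next move is undefined and point that move at state 0, else 1, else 2, ...; a target is out if some Accept/Reject pair would then sit in one state with the same input left (inseparable). If every existing state is out, open a new one.
a: 0a undefined. 0a->0: no, aab/b meet in 0 with "b" left. Open state 1: 0a->1.
b: 0b undefined. 0b->0: no, bb/bbb meet in 0. 0b->1: ok.
c: 0c undefined. 0c->0: no, ca/a meet in 1. 0c->1: no, bb/cb meet in 1 with "b" left. Open state 2: 0c->2.
aa: 1a undefined. 1a->0: no, aab/a meet in 1. 1a->1: ok.
ac: 1c undefined. 1c->0: ok.
bb: 1b undefined. 1b->0: ok.
ca: 2a undefined. 2a->0: ok.
cb: 2b undefined. 2b->0: no, aab/cb meet in 0. 2b->1: ok.
cc: 2c undefined. 2c->0: ok.
All examples now run through 3 states with every (state, symbol) defined. Accept strings end in {0,2}, Reject strings end in {1}; accept={0,2}.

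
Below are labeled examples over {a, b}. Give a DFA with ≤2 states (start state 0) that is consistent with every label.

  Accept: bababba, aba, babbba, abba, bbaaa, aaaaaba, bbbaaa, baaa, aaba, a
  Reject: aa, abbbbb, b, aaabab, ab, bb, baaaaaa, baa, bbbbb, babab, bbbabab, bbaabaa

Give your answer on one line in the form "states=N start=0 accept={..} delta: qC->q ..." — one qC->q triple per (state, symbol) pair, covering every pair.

State merging on the prefix tree: take the shortest (then alphabetical) example prefix whose next move is undefined and point that move at state 0, else 1, else 2, ...; a target is out if some Accept/Reject pair would then sit in one state with the same input left (inseparable). If every existing state is out, open a new one.
a: 0a undefined. 0a->0: no, a/aa meet in 0. Open state 1: 0a->1.
b: 0b undefined. 0b->0: ok.
aa: 1a undefined. 1a->0: ok.
ab: 1b undefined. 1b->0: ok.
All examples now run through 2 states with every (state, symbol) defined. Accept strings end in {1}, Reject strings end in {0}; accept={1}.

states=2 start=0 accept={1} delta: 0a->1 0b->0 1a->0 1b->0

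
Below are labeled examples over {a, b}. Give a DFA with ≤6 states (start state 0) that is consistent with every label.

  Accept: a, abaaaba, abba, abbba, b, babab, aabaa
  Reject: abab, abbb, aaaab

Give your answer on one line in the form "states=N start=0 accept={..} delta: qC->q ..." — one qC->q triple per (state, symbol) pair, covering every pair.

states=3 start=0 accept={1,2} delta: 0a->1 0b->1 1a->2 1b->0 2a->0 2b->2

State merging on the prefix tree: take the shortest (then alphabetical) example prefix whose next move is undefined and point that move at state 0, else 1, else 2, ...; a target is out if some Accept/Reject pair would then sit in one state with the same input left (inseparable). If every existing state is out, open a new one.
a: 0a undefined. 0a->0: no, b/aaaab meet in 0 with "b" left. Open state 1: 0a->1.
b: 0b undefined. 0b->0: no, babab/abab meet in 1 with "bab" left. 0b->1: ok.
aa: 1a undefined. 1a->0: no, a/aaaab meet in 1. 1a->1: no, babab/abab meet in 1 with "bab" left. Open state 2: 1a->2.
ab: 1b undefined. 1b->0: ok.
aaa: 2a undefined. 2a->0: ok.
aab: 2b undefined. 2b->0: no, babab/abab meet in 0. 2b->1: no, aabaa/abab meet in 0. 2b->2: ok.
All examples now run through 3 states with every (state, symbol) defined. Accept strings end in {1,2}, Reject strings end in {0}; accept={1,2}.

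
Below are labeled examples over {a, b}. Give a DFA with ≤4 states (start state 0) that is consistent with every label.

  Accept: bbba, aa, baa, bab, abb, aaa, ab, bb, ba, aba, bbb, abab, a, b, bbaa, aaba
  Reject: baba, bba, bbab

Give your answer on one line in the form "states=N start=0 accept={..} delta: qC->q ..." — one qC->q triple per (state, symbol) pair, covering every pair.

Fold the examples into a partial DFA from state 0: repeatedly fix the first undefined (state, symbol) met by the shortest-then-alphabetical prefix, trying targets in increasing order and rejecting any under which an Accept and a Reject string meet in one state with the same remainder; add a state when all current targets are rejected. Accepting states are where Accept strings end.
a: 0a undefined. 0a->0: ok.
b: 0b undefined. 0b->0: no, bbba/baba meet in 0. Open state 1: 0b->1.
ba: 1a undefined. 1a->0: no, aa/baba meet in 0. 1a->1: ok.
bb: 1b undefined. 1b->0: no, bbba/bbab meet in 1. 1b->1: no, bbba/baba meet in 1. Open state 2: 1b->2.
bba: 2a undefined. 2a->0: no, aa/baba meet in 0. 2a->1: no, baa/baba meet in 1. 2a->2: no, bab/baba meet in 2. Open state 3: 2a->3.
bbb: 2b undefined. 2b->0: ok.
bbaa: 3a undefined. 3a->0: ok.
bbab: 3b undefined. 3b->0: no, bbba/bbab meet in 0. 3b->1: no, baa/bbab meet in 1. 3b->2: no, bab/bbab meet in 2. 3b->3: ok.
All examples now run through 4 states with every (state, symbol) defined. Accept strings end in {0,1,2}, Reject strings end in {3}; accept={0,1,2}.

states=4 start=0 accept={0,1,2} delta: 0a->0 0b->1 1a->1 1b->2 2a->3 2b->0 3a->0 3b->3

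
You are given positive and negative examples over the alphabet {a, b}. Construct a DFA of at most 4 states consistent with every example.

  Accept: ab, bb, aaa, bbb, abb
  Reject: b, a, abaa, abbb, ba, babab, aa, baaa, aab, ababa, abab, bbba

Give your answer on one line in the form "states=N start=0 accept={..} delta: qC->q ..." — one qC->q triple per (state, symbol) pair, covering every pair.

Fold the examples into a partial DFA from state 0: repeatedly fix the first undefined (state, symbol) met by the shortest-then-alphabetical prefix, trying targets in increasing order and rejecting any under which an Accept and a Reject string meet in one state with the same remainder; add a state when all current targets are rejected. Accepting states are where Accept strings end.
a: 0a undefined. 0a->0: no, ab/b meet in 0 with "b" left. Open state 1: 0a->1.
b: 0b undefined. 0b->0: no, bb/b meet in 0. 0b->1: ok.
aa: 1a undefined. 1a->0: no, aaa/b meet in 1. 1a->1: no, ab/aab meet in 1 with "b" left. Open state 2: 1a->2.
ab: 1b undefined. 1b->0: no, ab/abbb meet in 0. 1b->1: no, ab/b meet in 1. 1b->2: no, ab/ba meet in 2. Open state 3: 1b->3.
aaa: 2a undefined. 2a->0: ok.
aab: 2b undefined. 2b->0: no, ab/babab meet in 3. 2b->1: ok.
aba: 3a undefined. 3a->0: ok.
abb: 3b undefined. 3b->0: ok.
All examples now run through 4 states with every (state, symbol) defined. Accept strings end in {0,3}, Reject strings end in {1,2}; accept={0,3}.

states=4 start=0 accept={0,3} delta: 0a->1 0b->1 1a->2 1b->3 2a->0 2b->1 3a->0 3b->0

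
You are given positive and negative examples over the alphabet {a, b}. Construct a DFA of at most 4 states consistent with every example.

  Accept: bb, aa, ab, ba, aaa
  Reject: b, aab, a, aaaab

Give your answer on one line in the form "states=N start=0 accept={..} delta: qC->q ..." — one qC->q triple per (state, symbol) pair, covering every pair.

states=3 start=0 accept={0,2} delta: 0a->1 0b->1 1a->2 1b->0 2a->2 2b->1

Grow the machine one transition at a time. Run the examples from 0; the earliest place one falls off (shortest prefix, ties alphabetical) gets sent to the lowest-numbered state that keeps every Accept/Reject pair distinguishable — a pair clashes when both reach the same state with identical unread suffix — and to a fresh state only if none does.
a: 0a undefined. 0a->0: no, aa/a meet in 0. Open state 1: 0a->1.
b: 0b undefined. 0b->0: no, bb/b meet in 0. 0b->1: ok.
aa: 1a undefined. 1a->0: no, aaa/b meet in 1. 1a->1: no, bb/aab meet in 1 with "b" left. Open state 2: 1a->2.
ab: 1b undefined. 1b->0: ok.
aaa: 2a undefined. 2a->0: no, bb/aaaab meet in 0. 2a->1: no, aaa/b meet in 1. 2a->2: ok.
aab: 2b undefined. 2b->0: no, bb/aab meet in 0. 2b->1: ok.
All examples now run through 3 states with every (state, symbol) defined. Accept strings end in {0,2}, Reject strings end in {1}; accept={0,2}.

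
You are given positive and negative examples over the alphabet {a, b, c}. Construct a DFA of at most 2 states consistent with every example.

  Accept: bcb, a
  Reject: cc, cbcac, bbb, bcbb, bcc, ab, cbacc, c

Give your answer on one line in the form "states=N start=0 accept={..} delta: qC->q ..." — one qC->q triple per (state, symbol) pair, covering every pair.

State merging on the prefix tree: take the shortest (then alphabetical) example prefix whose next move is undefined and point that move at state 0, else 1, else 2, ...; a target is out if some Accept/Reject pair would then sit in one state with the same input left (inseparable). If every existing state is out, open a new one.
a: 0a undefined. 0a->0: ok.
b: 0b undefined. 0b->0: no, a/bbb meet in 0. Open state 1: 0b->1.
c: 0c undefined. 0c->0: no, a/cc meet in 0. 0c->1: ok.
bb: 1b undefined. 1b->0: ok.
bc: 1c undefined. 1c->0: no, bcb/bbb meet in 1. 1c->1: ok.
cbca: 1a undefined. 1a->0: ok.
All examples now run through 2 states with every (state, symbol) defined. Accept strings end in {0}, Reject strings end in {1}; accept={0}.

states=2 start=0 accept={0} delta: 0a->0 0b->1 0c->1 1a->0 1b->0 1c->1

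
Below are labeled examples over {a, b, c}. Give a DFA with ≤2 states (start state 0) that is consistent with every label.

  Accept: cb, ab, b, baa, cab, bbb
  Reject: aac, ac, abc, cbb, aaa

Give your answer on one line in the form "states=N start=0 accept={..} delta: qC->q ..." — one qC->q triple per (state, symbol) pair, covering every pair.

Fold the examples into a partial DFA from state 0: repeatedly fix the first undefined (state, symbol) met by the shortest-then-alphabetical prefix, trying targets in increasing order and rejecting any under which an Accept and a Reject string meet in one state with the same remainder; add a state when all current targets are rejected. Accepting states are where Accept strings end.
a: 0a undefined. 0a->0: ok.
b: 0b undefined. 0b->0: no, ab/aaa meet in 0. Open state 1: 0b->1.
c: 0c undefined. 0c->0: ok.
ba: 1a undefined. 1a->0: no, baa/aac meet in 0. 1a->1: ok.
bb: 1b undefined. 1b->0: ok.
abc: 1c undefined. 1c->0: ok.
All examples now run through 2 states with every (state, symbol) defined. Accept strings end in {1}, Reject strings end in {0}; accept={1}.

states=2 start=0 accept={1} delta: 0a->0 0b->1 0c->0 1a->1 1b->0 1c->0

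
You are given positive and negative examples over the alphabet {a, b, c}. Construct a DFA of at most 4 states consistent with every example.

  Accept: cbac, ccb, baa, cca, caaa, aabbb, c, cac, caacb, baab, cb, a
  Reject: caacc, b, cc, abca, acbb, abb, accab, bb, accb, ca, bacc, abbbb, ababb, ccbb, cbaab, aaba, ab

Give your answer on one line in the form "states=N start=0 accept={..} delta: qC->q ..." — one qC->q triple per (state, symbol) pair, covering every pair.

Fold the examples into a partial DFA from state 0: repeatedly fix the first undefined (state, symbol) met by the shortest-then-alphabetical prefix, trying targets in increasing order and rejecting any under which an Accept and a Reject string meet in one state with the same remainder; add a state when all current targets are rejected. Accepting states are where Accept strings end.
a: 0a undefined. 0a->0: no, ccb/accb meet in 0 with "ccb" left. Open state 1: 0a->1.
b: 0b undefined. 0b->0: ok.
c: 0c undefined. 0c->0: no, ccb/b meet in 0. 0c->1: no, baa/ca meet in 1 with "a" left. Open state 2: 0c->2.
aa: 1a undefined. 1a->0: no, baa/b meet in 0. 1a->1: no, baab/ab meet in 1 with "b" left. 1a->2: ok.
ab: 1b undefined. 1b->0: ok.
ac: 1c undefined. 1c->0: no, baa/bacc meet in 2. 1c->1: no, baab/accab meet in 2 with "b" left. 1c->2: no, ccb/accb meet in 2 with "cb" left. Open state 3: 1c->3.
ca: 2a undefined. 2a->0: ok.
cb: 2b undefined. 2b->0: no, aabbb/b meet in 0. 2b->1: no, cbac/cc meet in 2 with "c" left. 2b->2: ok.
cc: 2c undefined. 2c->0: no, ccb/b meet in 0. 2c->1: no, ccb/b meet in 0. 2c->2: no, cbac/cc meet in 2. 2c->3: ok.
acb: 3b undefined. 3b->0: no, ccb/b meet in 0. 3b->1: ok.
acc: 3c undefined. 3c->0: ok.
cca: 3a undefined. 3a->0: no, cca/caacc meet in 0. 3a->1: ok.
All examples now run through 4 states with every (state, symbol) defined. Accept strings end in {1,2}, Reject strings end in {0,3}; accept={1,2}.

states=4 start=0 accept={1,2} delta: 0a->1 0b->0 0c->2 1a->2 1b->0 1c->3 2a->0 2b->2 2c->3 3a->1 3b->1 3c->0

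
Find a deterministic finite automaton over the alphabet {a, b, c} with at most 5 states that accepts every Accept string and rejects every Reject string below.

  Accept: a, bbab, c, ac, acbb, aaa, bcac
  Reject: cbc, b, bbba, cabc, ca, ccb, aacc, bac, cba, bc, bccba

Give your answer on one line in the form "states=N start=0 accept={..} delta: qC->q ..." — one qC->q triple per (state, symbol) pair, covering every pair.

Grow the machine one transition at a time. Run the examples from 0; the earliest place one falls off (shortest prefix, ties alphabetical) gets sent to the lowest-numbered state that keeps every Accept/Reject pair distinguishable — a pair clashes when both reach the same state with identical unread suffix — and to a fresh state only if none does.
a: 0a undefined. 0a->0: ok.
b: 0b undefined. 0b->0: no, a/b meet in 0. Open state 1: 0b->1.
c: 0c undefined. 0c->0: no, a/ca meet in 0. 0c->1: no, c/b meet in 1. Open state 2: 0c->2.
ba: 1a undefined. 1a->0: no, c/bac meet in 2. 1a->1: ok.
bb: 1b undefined. 1b->0: no, bbab/b meet in 1. 1b->1: no, bbab/b meet in 1. 1b->2: ok.
bc: 1c undefined. 1c->0: no, a/bac meet in 0. 1c->1: no, bcac/b meet in 1. 1c->2: no, c/bac meet in 2. Open state 3: 1c->3.
ca: 2a undefined. 2a->0: no, a/ca meet in 0. 2a->1: ok.
cb: 2b undefined. 2b->0: no, a/bbba meet in 0. 2b->1: ok.
cc: 2c undefined. 2c->0: no, a/cabc meet in 0. 2c->1: no, bbab/ccb meet in 2. 2c->2: no, bbab/cabc meet in 2. 2c->3: ok.
bca: 3a undefined. 3a->0: ok.
bcc: 3c undefined. 3c->0: ok.
ccb: 3b undefined. 3b->0: no, a/ccb meet in 0. 3b->1: ok.
All examples now run through 4 states with every (state, symbol) defined. Accept strings end in {0,2}, Reject strings end in {1,3}; accept={0,2}.

states=4 start=0 accept={0,2} delta: 0a->0 0b->1 0c->2 1a->1 1b->2 1c->3 2a->1 2b->1 2c->3 3a->0 3b->1 3c->0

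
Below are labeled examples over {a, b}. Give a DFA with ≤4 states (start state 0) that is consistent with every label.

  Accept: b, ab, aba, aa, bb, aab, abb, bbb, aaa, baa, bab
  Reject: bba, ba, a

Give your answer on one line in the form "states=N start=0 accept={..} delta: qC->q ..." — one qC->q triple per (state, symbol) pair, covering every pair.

State merging on the prefix tree: take the shortest (then alphabetical) example prefix whose next move is undefined and point that move at state 0, else 1, else 2, ...; a target is out if some Accept/Reject pair would then sit in one state with the same input left (inseparable). If every existing state is out, open a new one.
a: 0a undefined. 0a->0: no, aba/ba meet in 0 with "ba" left. Open state 1: 0a->1.
b: 0b undefined. 0b->0: ok.
aa: 1a undefined. 1a->0: no, aaa/bba meet in 1. 1a->1: no, aa/bba meet in 1. Open state 2: 1a->2.
ab: 1b undefined. 1b->0: no, aba/bba meet in 1. 1b->1: no, ab/bba meet in 1. 1b->2: ok.
aaa: 2a undefined. 2a->0: ok.
aab: 2b undefined. 2b->0: ok.
All examples now run through 3 states with every (state, symbol) defined. Accept strings end in {0,2}, Reject strings end in {1}; accept={0,2}.

states=3 start=0 accept={0,2} delta: 0a->1 0b->0 1a->2 1b->2 2a->0 2b->0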